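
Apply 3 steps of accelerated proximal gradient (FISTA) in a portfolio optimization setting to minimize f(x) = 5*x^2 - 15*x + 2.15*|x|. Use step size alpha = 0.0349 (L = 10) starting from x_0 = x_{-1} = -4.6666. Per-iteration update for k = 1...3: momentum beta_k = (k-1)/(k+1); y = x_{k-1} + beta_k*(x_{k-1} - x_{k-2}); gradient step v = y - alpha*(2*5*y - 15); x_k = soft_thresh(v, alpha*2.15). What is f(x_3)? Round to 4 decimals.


FISTA on f(x) = 5*x^2 - 15*x + 2.15*|x|
L = 10, alpha = 0.0349
Iteration 1: beta = 0.0, y = -4.6666 + 0.0*(-4.6666 + 4.6666) = -4.6666
  grad(y) = -61.666, v = y - alpha*grad = -2.5145
  prox(v) = soft_thresh(-2.5145, 0.075) = -2.4394
Iteration 2: beta = 0.3333, y = -2.4394 + 0.3333*(-2.4394 + 4.6666) = -1.697
  grad(y) = -31.9703, v = y - alpha*grad = -0.5813
  prox(v) = soft_thresh(-0.5813, 0.075) = -0.5062
Iteration 3: beta = 0.5, y = -0.5062 + 0.5*(-0.5062 + 2.4394) = 0.4604
  grad(y) = -10.3964, v = y - alpha*grad = 0.8232
  prox(v) = soft_thresh(0.8232, 0.075) = 0.7482
f(x_3) = 5*0.7482^2 - 15*0.7482 + 2.15*|0.7482| = -6.8152


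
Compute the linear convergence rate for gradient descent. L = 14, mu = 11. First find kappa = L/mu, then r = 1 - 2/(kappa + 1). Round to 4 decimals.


Step 1: Compute the condition number.
kappa = L/mu = 14/11 = 1.2727
Step 2: Compute the convergence rate.
r = 1 - 2/(kappa + 1) = 1 - 2*mu/(L + mu) = (L - mu)/(L + mu) = 3/25 = 0.12


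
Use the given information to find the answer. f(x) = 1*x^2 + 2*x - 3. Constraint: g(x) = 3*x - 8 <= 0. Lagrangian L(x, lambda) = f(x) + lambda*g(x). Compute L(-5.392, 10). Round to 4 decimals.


Step 1: Evaluate f(x).
f(-5.392) = 1*(-5.392)^2 + 2*(-5.392) - 3 = 15.2897
Step 2: Evaluate g(x).
g(-5.392) = 3*-5.392 - 8 = -24.176
Step 3: Compute Lagrangian.
L = 15.2897 + 10*-24.176 = -226.4703


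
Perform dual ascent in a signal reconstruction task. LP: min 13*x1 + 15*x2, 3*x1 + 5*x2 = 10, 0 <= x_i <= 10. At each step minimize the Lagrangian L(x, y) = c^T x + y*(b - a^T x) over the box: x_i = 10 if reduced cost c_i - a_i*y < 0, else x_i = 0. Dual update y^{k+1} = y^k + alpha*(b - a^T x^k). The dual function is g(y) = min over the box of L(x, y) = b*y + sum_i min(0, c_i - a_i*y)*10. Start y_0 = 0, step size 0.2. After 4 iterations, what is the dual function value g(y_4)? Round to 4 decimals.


Dual ascent for LP: min 13*x1 + 15*x2, 3*x1 + 5*x2 = 10, 0 <= x_i <= 10
Step 1: y^k = 0.0, reduced costs: (13.0, 15.0)
  x^k = (0.0, 0.0), subgradient = b - a^T x = 10.0
  y^{k+1} = 0.0 + 0.2*10.0 = 2.0
Step 2: y^k = 2.0, reduced costs: (7.0, 5.0)
  x^k = (0.0, 0.0), subgradient = b - a^T x = 10.0
  y^{k+1} = 2.0 + 0.2*10.0 = 4.0
Step 3: y^k = 4.0, reduced costs: (1.0, -5.0)
  x^k = (0.0, 10.0), subgradient = b - a^T x = -40.0
  y^{k+1} = 4.0 + 0.2*-40.0 = -4.0
Step 4: y^k = -4.0, reduced costs: (25.0, 35.0)
  x^k = (0.0, 0.0), subgradient = b - a^T x = 10.0
  y^{k+1} = -4.0 + 0.2*10.0 = -2.0
Dual objective at y_4 = -2.0: reduced costs (19.0, 25.0), box minimizer x = (0.0, 0.0)
g(y_4) = b*y + (c1 - a1*y)*x1 + (c2 - a2*y)*x2 = 10*(-2.0) + 19.0*0.0 + 25.0*0.0 = -20.0 + 0.0 + 0.0 = -20.0


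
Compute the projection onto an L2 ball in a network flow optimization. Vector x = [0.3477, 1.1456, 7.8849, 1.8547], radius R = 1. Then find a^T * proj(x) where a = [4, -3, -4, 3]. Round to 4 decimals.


Step 1: Compute ||x|| (intermediates to 6 decimals).
||x|| = sqrt(0.3477^2 + 1.1456^2 + 7.8849^2 + 1.8547^2) = 8.188092
Step 2: Project.
Since ||x|| > R, scale = R/||x|| = 1/8.188092 = 0.122129, proj(x) = scale * x
proj(x) = [0.042464, 0.139911, 0.962975, 0.226513]
Step 3: Dot product.
a^T * proj(x) = 4*0.042464 - 3*0.139911 - 4*0.962975 + 3*0.226513 = -3.4222


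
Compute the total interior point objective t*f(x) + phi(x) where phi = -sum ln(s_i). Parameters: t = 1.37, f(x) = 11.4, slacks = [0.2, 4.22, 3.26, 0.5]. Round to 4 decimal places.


Step 1: Compute log-barrier.
ln values: [-1.6094, 1.4398, 1.1817, -0.6931]
phi = -(-1.6094 + 1.4398 + 1.1817 - 0.6931) = -0.319
Step 2: Compute augmented objective.
t*f(x) = 1.37*11.4 = 15.618
Total = 15.618 - 0.319 = 15.299


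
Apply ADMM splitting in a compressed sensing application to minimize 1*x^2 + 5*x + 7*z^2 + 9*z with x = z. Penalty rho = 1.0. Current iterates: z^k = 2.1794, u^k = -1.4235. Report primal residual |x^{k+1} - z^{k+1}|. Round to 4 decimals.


ADMM iteration with rho = 1.0, z^k = 2.1794, u^k = -1.4235
Step 1: x-update.
Minimize 1*x^2 + 5*x + (1.0/2)*(x - 2.1794 - 1.4235)^2
FOC: (2*1 + 1.0)*x = -5 + 1.0*(2.1794 + 1.4235)
x^{k+1} = -0.4657
Step 2: z-update.
Minimize 7*z^2 + 9*z + (1.0/2)*(-0.4657 - z - 1.4235)^2
FOC: (2*7 + 1.0)*z = -9 + 1.0*(-0.4657 - 1.4235)
z^{k+1} = -0.7259
Step 3: u-update.
u^{k+1} = -1.4235 - 0.4657 + 0.7259 = -1.1633
Step 4: Primal residual = |-0.4657 + 0.7259| = 0.2602


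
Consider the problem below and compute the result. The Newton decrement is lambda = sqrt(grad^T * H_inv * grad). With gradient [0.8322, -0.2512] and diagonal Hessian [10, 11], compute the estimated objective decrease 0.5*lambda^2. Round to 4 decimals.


Step 1: H is diagonal, so H^(-1) * g = [0.0832, -0.0228].
Step 2: g^T H^(-1) g = sum_i g_i^2 / H_ii
  = (0.8322)^2/10 + (-0.2512)^2/11
  = 0.0693 + 0.0057 = 0.075
Step 3: Objective decrease = 0.5 * g^T H^(-1) g = 0.0375


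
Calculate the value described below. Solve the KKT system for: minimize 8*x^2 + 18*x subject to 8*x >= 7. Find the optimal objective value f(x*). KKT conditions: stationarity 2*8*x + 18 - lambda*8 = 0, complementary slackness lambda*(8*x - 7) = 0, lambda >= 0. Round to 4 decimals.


Step 1: Try lambda = 0 (constraint inactive).
x_unc = -18/(2*8) = -1.125
Check: 8*-1.125 = -9.0 < 7 -- violated!
Step 2: Constraint must be active: 8*x = 7
x* = 7/8 = 0.875
lambda = (2*8*0.875 + 18)/8 = 4.0
Step 3: Compute optimal value.
f(x*) = 8*0.875^2 + 18*0.875 = 21.875


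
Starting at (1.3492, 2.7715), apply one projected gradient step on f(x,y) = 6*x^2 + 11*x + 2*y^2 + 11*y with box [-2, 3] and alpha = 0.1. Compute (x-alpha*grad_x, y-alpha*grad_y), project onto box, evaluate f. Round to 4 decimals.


Step 1: Compute gradient at (1.3492, 2.7715).
grad_x = 2*6*1.3492 + 11 = 27.1904
grad_y = 2*2*2.7715 + 11 = 22.086
Step 2: Gradient step.
x_raw = 1.3492 - 0.1*27.1904 = -1.3698
y_raw = 2.7715 - 0.1*22.086 = 0.5629
Step 3: Project onto [-2, 3].
x_proj = clip(-1.3698) = -1.3698
y_proj = clip(0.5629) = 0.5629
Step 4: Evaluate f.
f(-1.3698, 0.5629) = 3.0161


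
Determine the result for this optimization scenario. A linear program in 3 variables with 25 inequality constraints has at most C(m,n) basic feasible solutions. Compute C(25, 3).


Each vertex corresponds to some choice of n active constraints out of m, so the number of vertices is at most C(m, n) = m! / (n!(m-n)!).
m = 25, n = 3
Numerator: 25 * 24 * 23
Denominator: 3! = 6
C(25, 3) = 2300


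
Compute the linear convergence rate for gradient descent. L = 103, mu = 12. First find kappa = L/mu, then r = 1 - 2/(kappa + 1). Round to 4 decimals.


Step 1: Compute the condition number.
kappa = L/mu = 103/12 = 8.5833
Step 2: Compute the convergence rate.
r = 1 - 2/(kappa + 1) = 1 - 2*mu/(L + mu) = (L - mu)/(L + mu) = 91/115 = 0.7913


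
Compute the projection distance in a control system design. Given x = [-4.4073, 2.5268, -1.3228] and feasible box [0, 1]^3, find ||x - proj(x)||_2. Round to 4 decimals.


Project each component onto [0, 1].
clip(-4.4073) = 0.0, clip(2.5268) = 1.0, clip(-1.3228) = 0.0
Projection = [0.0, 1.0, 0.0]
Squared diffs: [19.4243, 2.3311, 1.7498]
Distance = sqrt(23.5052) = 4.8482


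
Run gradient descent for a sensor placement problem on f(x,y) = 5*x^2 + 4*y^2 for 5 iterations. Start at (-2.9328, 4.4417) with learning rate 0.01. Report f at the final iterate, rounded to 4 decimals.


Gradient descent on f(x,y) = 5*x^2 + 4*y^2.
Starting point: (-2.9328, 4.4417), alpha = 0.01
Step 1: grad_x = 2*5*-2.9328 = -29.328, grad_y = 2*4*4.4417 = 35.5336
  x_1 = -2.9328 - 0.01*-29.328 = -2.6395
  y_1 = 4.4417 - 0.01*35.5336 = 4.0864
Step 2: grad_x = 2*5*-2.6395 = -26.3952, grad_y = 2*4*4.0864 = 32.6909
  x_2 = -2.6395 - 0.01*-26.3952 = -2.3756
  y_2 = 4.0864 - 0.01*32.6909 = 3.7595
Step 3: grad_x = 2*5*-2.3756 = -23.7557, grad_y = 2*4*3.7595 = 30.0756
  x_3 = -2.3756 - 0.01*-23.7557 = -2.138
  y_3 = 3.7595 - 0.01*30.0756 = 3.4587
Step 4: grad_x = 2*5*-2.138 = -21.3801, grad_y = 2*4*3.4587 = 27.6696
  x_4 = -2.138 - 0.01*-21.3801 = -1.9242
  y_4 = 3.4587 - 0.01*27.6696 = 3.182
Step 5: grad_x = 2*5*-1.9242 = -19.2421, grad_y = 2*4*3.182 = 25.456
  x_5 = -1.9242 - 0.01*-19.2421 = -1.7318
  y_5 = 3.182 - 0.01*25.456 = 2.9274
f(-1.7318, 2.9274) = 5*(-1.7318)^2 + 4*2.9274^2 = 49.2751


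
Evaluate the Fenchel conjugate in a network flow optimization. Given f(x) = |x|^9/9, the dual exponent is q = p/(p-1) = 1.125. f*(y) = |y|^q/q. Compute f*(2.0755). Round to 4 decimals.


The conjugate exponent q satisfies 1/p + 1/q = 1.
p = 9, so q = 9/(9 - 1) = 1.125
|y|^q = 2.0755^1.125 = 2.2739
f*(2.0755) = 2.2739 / 1.125 = 2.0212


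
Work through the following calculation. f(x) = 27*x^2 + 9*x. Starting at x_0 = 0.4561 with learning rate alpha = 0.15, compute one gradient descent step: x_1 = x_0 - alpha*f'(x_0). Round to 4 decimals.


We compute the gradient at x_0 and apply the update.
f'(x) = 54*x + 9
f'(0.4561) = 54*0.4561 + 9 = 33.6294
x_1 = 0.4561 - 0.15*33.6294 = -4.5883


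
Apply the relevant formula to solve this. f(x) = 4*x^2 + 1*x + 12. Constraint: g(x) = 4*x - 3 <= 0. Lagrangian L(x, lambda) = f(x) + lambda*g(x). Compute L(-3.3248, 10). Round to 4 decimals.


Step 1: Evaluate f(x).
f(-3.3248) = 4*(-3.3248)^2 + 1*(-3.3248) + 12 = 52.8924
Step 2: Evaluate g(x).
g(-3.3248) = 4*-3.3248 - 3 = -16.2992
Step 3: Compute Lagrangian.
L = 52.8924 + 10*-16.2992 = -110.0996


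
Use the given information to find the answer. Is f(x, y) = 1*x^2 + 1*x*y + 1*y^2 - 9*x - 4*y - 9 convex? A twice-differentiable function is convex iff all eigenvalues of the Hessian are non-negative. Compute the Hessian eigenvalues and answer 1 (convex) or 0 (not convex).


The Hessian of f(x,y) = 1*x^2 + 1*x*y + 1*y^2 - 9*x - 4*y - 9 is:
H = [[2, 1], [1, 2]]
Trace = 2 + 2 = 4
Determinant = 2*2 - (1)^2 = 3
Discriminant = (4)^2 - 4*3 = 4.0
Eigenvalues: lambda_1 = 1.0, lambda_2 = 3.0
The function is convex.

1


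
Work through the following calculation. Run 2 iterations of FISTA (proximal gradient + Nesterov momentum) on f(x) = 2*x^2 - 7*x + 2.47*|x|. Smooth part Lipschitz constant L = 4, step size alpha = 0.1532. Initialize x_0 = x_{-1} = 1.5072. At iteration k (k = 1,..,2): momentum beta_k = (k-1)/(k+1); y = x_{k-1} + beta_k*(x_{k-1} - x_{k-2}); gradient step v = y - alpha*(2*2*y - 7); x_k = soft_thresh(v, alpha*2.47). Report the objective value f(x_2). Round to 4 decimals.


FISTA on f(x) = 2*x^2 - 7*x + 2.47*|x|
L = 4, alpha = 0.1532
Iteration 1: beta = 0.0, y = 1.5072 + 0.0*(1.5072 - 1.5072) = 1.5072
  grad(y) = -0.9712, v = y - alpha*grad = 1.656
  prox(v) = soft_thresh(1.656, 0.3784) = 1.2776
Iteration 2: beta = 0.3333, y = 1.2776 + 0.3333*(1.2776 - 1.5072) = 1.201
  grad(y) = -2.1958, v = y - alpha*grad = 1.5374
  prox(v) = soft_thresh(1.5374, 0.3784) = 1.159
f(x_2) = 2*1.159^2 - 7*1.159 + 2.47*|1.159| = -2.5637


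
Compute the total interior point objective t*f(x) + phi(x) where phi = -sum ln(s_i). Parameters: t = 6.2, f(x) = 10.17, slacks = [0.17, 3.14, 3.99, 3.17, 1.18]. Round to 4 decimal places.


Step 1: Compute log-barrier.
ln values: [-1.772, 1.1442, 1.3838, 1.1537, 0.1655]
phi = -(-1.772 + 1.1442 + 1.3838 + 1.1537 + 0.1655) = -2.0753
Step 2: Compute augmented objective.
t*f(x) = 6.2*10.17 = 63.054
Total = 63.054 - 2.0753 = 60.9787


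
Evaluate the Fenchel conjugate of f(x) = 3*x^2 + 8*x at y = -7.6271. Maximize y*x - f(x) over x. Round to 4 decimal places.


f*(y) = sup_x {y*x - a*x^2 - b*x} = sup_x {(y-b)*x - a*x^2}
FOC: (y - b) - 2a*x = 0 => x* = (y - b)/(2a)
x* = (-7.6271 - 8)/(2*3) = -2.6045
f*(-7.6271) = (y-b)^2/(4a) = (-7.6271 - 8)^2/(4*3)
= 244.2063/12 = 20.3505


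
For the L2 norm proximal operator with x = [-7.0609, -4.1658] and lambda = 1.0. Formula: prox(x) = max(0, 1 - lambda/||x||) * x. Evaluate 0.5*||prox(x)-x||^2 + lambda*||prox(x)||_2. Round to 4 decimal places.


Step 1: Compute ||x||.
||x|| = 8.1982
Step 2: Compute scaling factor.
scale = max(0, 1 - 1.0/8.1982) = 0.878
Step 3: prox(x) = [-6.1996, -3.6577]
||prox(x)|| = 7.1982
Step 4: Proximal objective.
0.5*||prox-x||^2 = 0.5
lambda*||prox|| = 7.1982
Total = 7.6982


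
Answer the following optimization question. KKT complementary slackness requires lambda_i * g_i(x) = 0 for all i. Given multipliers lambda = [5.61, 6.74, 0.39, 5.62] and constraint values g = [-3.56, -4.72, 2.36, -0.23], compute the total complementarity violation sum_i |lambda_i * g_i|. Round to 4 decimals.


KKT complementary slackness check:
lambda_1 * g_1 = 5.61 * -3.56 = -19.9716
lambda_2 * g_2 = 6.74 * -4.72 = -31.8128
lambda_3 * g_3 = 0.39 * 2.36 = 0.9204
lambda_4 * g_4 = 5.62 * -0.23 = -1.2926
Total violation = 19.9716 + 31.8128 + 0.9204 + 1.2926 = 53.9974


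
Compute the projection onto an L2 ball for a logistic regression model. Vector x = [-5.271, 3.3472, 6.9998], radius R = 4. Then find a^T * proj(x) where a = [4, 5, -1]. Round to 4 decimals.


Step 1: Compute ||x|| (intermediates to 6 decimals).
||x|| = sqrt((-5.271)^2 + 3.3472^2 + 6.9998^2) = 9.379999
Step 2: Project.
Since ||x|| > R, scale = R/||x|| = 4/9.379999 = 0.426439, proj(x) = scale * x
proj(x) = [-2.24776, 1.427377, 2.984988]
Step 3: Dot product.
a^T * proj(x) = 4*(-2.24776) + 5*1.427377 - 1*2.984988 = -4.8391


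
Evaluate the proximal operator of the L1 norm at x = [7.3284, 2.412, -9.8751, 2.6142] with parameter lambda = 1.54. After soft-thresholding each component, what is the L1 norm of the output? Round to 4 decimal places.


Soft-thresholding with lambda = 1.54:
prox(7.3284) = sign(7.3284)*max(|7.3284| - 1.54, 0) = 5.7884
prox(2.412) = sign(2.412)*max(|2.412| - 1.54, 0) = 0.872
prox(-9.8751) = sign(-9.8751)*max(|-9.8751| - 1.54, 0) = -8.3351
prox(2.6142) = sign(2.6142)*max(|2.6142| - 1.54, 0) = 1.0742
prox(x) = [5.7884, 0.872, -8.3351, 1.0742]
||prox(x)||_1 = 5.7884 + 0.872 + 8.3351 + 1.0742 = 16.0697


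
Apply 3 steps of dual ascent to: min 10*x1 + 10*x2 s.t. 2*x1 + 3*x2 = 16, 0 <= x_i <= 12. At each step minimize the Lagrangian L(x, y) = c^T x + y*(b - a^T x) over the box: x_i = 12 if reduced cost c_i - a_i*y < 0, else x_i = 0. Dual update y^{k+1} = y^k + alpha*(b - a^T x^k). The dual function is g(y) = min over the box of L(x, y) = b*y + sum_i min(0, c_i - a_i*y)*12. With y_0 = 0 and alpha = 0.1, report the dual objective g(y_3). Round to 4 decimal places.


Dual ascent for LP: min 10*x1 + 10*x2, 2*x1 + 3*x2 = 16, 0 <= x_i <= 12
Step 1: y^k = 0.0, reduced costs: (10.0, 10.0)
  x^k = (0.0, 0.0), subgradient = b - a^T x = 16.0
  y^{k+1} = 0.0 + 0.1*16.0 = 1.6
Step 2: y^k = 1.6, reduced costs: (6.8, 5.2)
  x^k = (0.0, 0.0), subgradient = b - a^T x = 16.0
  y^{k+1} = 1.6 + 0.1*16.0 = 3.2
Step 3: y^k = 3.2, reduced costs: (3.6, 0.4)
  x^k = (0.0, 0.0), subgradient = b - a^T x = 16.0
  y^{k+1} = 3.2 + 0.1*16.0 = 4.8
Dual objective at y_3 = 4.8: reduced costs (0.4, -4.4), box minimizer x = (0.0, 12.0)
g(y_3) = b*y + (c1 - a1*y)*x1 + (c2 - a2*y)*x2 = 16*4.8 + 0.4*0.0 + (-4.4)*12.0 = 76.8 + 0.0 - 52.8 = 24.0


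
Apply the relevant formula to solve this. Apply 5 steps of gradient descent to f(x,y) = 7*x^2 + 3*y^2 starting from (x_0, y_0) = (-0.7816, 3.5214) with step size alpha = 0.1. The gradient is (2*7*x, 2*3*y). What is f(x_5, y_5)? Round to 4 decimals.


Gradient descent on f(x,y) = 7*x^2 + 3*y^2.
Starting point: (-0.7816, 3.5214), alpha = 0.1
Step 1: grad_x = 2*7*-0.7816 = -10.9424, grad_y = 2*3*3.5214 = 21.1284
  x_1 = -0.7816 - 0.1*-10.9424 = 0.3126
  y_1 = 3.5214 - 0.1*21.1284 = 1.4086
Step 2: grad_x = 2*7*0.3126 = 4.377, grad_y = 2*3*1.4086 = 8.4514
  x_2 = 0.3126 - 0.1*4.377 = -0.1251
  y_2 = 1.4086 - 0.1*8.4514 = 0.5634
Step 3: grad_x = 2*7*-0.1251 = -1.7508, grad_y = 2*3*0.5634 = 3.3805
  x_3 = -0.1251 - 0.1*-1.7508 = 0.05
  y_3 = 0.5634 - 0.1*3.3805 = 0.2254
Step 4: grad_x = 2*7*0.05 = 0.7003, grad_y = 2*3*0.2254 = 1.3522
  x_4 = 0.05 - 0.1*0.7003 = -0.02
  y_4 = 0.2254 - 0.1*1.3522 = 0.0901
Step 5: grad_x = 2*7*-0.02 = -0.2801, grad_y = 2*3*0.0901 = 0.5409
  x_5 = -0.02 - 0.1*-0.2801 = 0.008
  y_5 = 0.0901 - 0.1*0.5409 = 0.0361
f(0.008, 0.0361) = 7*0.008^2 + 3*0.0361^2 = 0.0043


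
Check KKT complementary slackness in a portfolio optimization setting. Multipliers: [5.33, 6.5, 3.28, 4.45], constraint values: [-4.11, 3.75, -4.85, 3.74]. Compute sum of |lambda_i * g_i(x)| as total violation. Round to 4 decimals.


KKT complementary slackness check:
lambda_1 * g_1 = 5.33 * -4.11 = -21.9063
lambda_2 * g_2 = 6.5 * 3.75 = 24.375
lambda_3 * g_3 = 3.28 * -4.85 = -15.908
lambda_4 * g_4 = 4.45 * 3.74 = 16.643
Total violation = 21.9063 + 24.375 + 15.908 + 16.643 = 78.8323


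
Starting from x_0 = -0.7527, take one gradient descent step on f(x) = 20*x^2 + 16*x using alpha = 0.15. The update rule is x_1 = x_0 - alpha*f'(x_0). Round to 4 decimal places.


We compute the gradient at x_0 and apply the update.
f'(x) = 40*x + 16
f'(-0.7527) = 40*-0.7527 + 16 = -14.108
x_1 = -0.7527 - 0.15*-14.108 = 1.3635


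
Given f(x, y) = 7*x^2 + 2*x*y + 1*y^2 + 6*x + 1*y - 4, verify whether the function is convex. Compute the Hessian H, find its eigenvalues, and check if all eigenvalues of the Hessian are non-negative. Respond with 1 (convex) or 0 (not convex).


The Hessian of f(x,y) = 7*x^2 + 2*x*y + 1*y^2 + 6*x + 1*y - 4 is:
H = [[14, 2], [2, 2]]
Trace = 14 + 2 = 16
Determinant = 14*2 - (2)^2 = 24
Discriminant = (16)^2 - 4*24 = 160.0
Eigenvalues: lambda_1 = 1.6754, lambda_2 = 14.3246
The function is convex.

1


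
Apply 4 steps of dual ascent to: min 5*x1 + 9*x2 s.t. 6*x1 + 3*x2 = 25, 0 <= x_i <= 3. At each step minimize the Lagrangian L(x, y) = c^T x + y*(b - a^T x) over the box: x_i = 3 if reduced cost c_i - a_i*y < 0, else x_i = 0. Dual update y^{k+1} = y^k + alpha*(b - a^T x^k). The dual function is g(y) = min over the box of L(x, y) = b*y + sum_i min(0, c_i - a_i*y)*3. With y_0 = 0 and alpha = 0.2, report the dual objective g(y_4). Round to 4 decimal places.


Dual ascent for LP: min 5*x1 + 9*x2, 6*x1 + 3*x2 = 25, 0 <= x_i <= 3
Step 1: y^k = 0.0, reduced costs: (5.0, 9.0)
  x^k = (0.0, 0.0), subgradient = b - a^T x = 25.0
  y^{k+1} = 0.0 + 0.2*25.0 = 5.0
Step 2: y^k = 5.0, reduced costs: (-25.0, -6.0)
  x^k = (3.0, 3.0), subgradient = b - a^T x = -2.0
  y^{k+1} = 5.0 + 0.2*-2.0 = 4.6
Step 3: y^k = 4.6, reduced costs: (-22.6, -4.8)
  x^k = (3.0, 3.0), subgradient = b - a^T x = -2.0
  y^{k+1} = 4.6 + 0.2*-2.0 = 4.2
Step 4: y^k = 4.2, reduced costs: (-20.2, -3.6)
  x^k = (3.0, 3.0), subgradient = b - a^T x = -2.0
  y^{k+1} = 4.2 + 0.2*-2.0 = 3.8
Dual objective at y_4 = 3.8: reduced costs (-17.8, -2.4), box minimizer x = (3.0, 3.0)
g(y_4) = b*y + (c1 - a1*y)*x1 + (c2 - a2*y)*x2 = 25*3.8 + (-17.8)*3.0 + (-2.4)*3.0 = 95.0 - 53.4 - 7.2 = 34.4


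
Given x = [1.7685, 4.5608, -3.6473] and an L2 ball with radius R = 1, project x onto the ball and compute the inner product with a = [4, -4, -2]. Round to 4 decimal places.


Step 1: Compute ||x|| (intermediates to 6 decimals).
||x|| = sqrt(1.7685^2 + 4.5608^2 + (-3.6473)^2) = 6.101745
Step 2: Project.
Since ||x|| > R, scale = R/||x|| = 1/6.101745 = 0.163888, proj(x) = scale * x
proj(x) = [0.289836, 0.74746, -0.597749]
Step 3: Dot product.
a^T * proj(x) = 4*0.289836 - 4*0.74746 - 2*(-0.597749) = -0.635


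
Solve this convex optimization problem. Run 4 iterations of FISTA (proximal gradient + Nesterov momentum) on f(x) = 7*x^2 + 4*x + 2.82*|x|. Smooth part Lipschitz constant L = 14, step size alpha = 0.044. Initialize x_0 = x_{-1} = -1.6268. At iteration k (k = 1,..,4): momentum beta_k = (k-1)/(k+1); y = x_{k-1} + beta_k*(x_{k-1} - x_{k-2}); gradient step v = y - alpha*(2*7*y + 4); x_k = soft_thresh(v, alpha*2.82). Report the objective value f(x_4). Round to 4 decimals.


FISTA on f(x) = 7*x^2 + 4*x + 2.82*|x|
L = 14, alpha = 0.044
Iteration 1: beta = 0.0, y = -1.6268 + 0.0*(-1.6268 + 1.6268) = -1.6268
  grad(y) = -18.7752, v = y - alpha*grad = -0.8007
  prox(v) = soft_thresh(-0.8007, 0.1241) = -0.6766
Iteration 2: beta = 0.3333, y = -0.6766 + 0.3333*(-0.6766 + 1.6268) = -0.3599
  grad(y) = -1.0383, v = y - alpha*grad = -0.3142
  prox(v) = soft_thresh(-0.3142, 0.1241) = -0.1901
Iteration 3: beta = 0.5, y = -0.1901 + 0.5*(-0.1901 + 0.6766) = 0.0531
  grad(y) = 4.7439, v = y - alpha*grad = -0.1556
  prox(v) = soft_thresh(-0.1556, 0.1241) = -0.0315
Iteration 4: beta = 0.6, y = -0.0315 + 0.6*(-0.0315 + 0.1901) = 0.0636
  grad(y) = 4.891, v = y - alpha*grad = -0.1516
  prox(v) = soft_thresh(-0.1516, 0.1241) = -0.0275
f(x_4) = 7*(-0.0275)^2 + 4*(-0.0275) + 2.82*|-0.0275| = -0.0271


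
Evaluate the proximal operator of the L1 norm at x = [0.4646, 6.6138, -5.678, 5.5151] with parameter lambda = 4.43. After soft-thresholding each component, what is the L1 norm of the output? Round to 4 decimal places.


Soft-thresholding with lambda = 4.43:
prox(0.4646) = sign(0.4646)*max(|0.4646| - 4.43, 0) = 0.0
prox(6.6138) = sign(6.6138)*max(|6.6138| - 4.43, 0) = 2.1838
prox(-5.678) = sign(-5.678)*max(|-5.678| - 4.43, 0) = -1.248
prox(5.5151) = sign(5.5151)*max(|5.5151| - 4.43, 0) = 1.0851
prox(x) = [0.0, 2.1838, -1.248, 1.0851]
||prox(x)||_1 = 0.0 + 2.1838 + 1.248 + 1.0851 = 4.5169


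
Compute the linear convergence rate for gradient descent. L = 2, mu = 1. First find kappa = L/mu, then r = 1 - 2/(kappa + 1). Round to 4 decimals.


Step 1: Compute the condition number.
kappa = L/mu = 2/1 = 2.0
Step 2: Compute the convergence rate.
r = 1 - 2/(kappa + 1) = 1 - 2*mu/(L + mu) = (L - mu)/(L + mu) = 1/3 = 0.3333


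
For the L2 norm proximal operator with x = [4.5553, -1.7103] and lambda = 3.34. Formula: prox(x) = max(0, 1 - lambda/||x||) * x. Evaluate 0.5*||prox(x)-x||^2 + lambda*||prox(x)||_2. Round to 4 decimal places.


Step 1: Compute ||x||.
||x|| = 4.8658
Step 2: Compute scaling factor.
scale = max(0, 1 - 3.34/4.8658) = 0.3136
Step 3: prox(x) = [1.4284, -0.5363]
||prox(x)|| = 1.5258
Step 4: Proximal objective.
0.5*||prox-x||^2 = 5.5778
lambda*||prox|| = 5.0962
Total = 10.6739


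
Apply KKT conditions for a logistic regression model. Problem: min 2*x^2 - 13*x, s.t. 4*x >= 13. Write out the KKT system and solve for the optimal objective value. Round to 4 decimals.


Step 1: Try lambda = 0 (constraint inactive).
Stationarity: 2*2*x - 13 = 0
x* = 13/(2*2) = 3.25
Check constraint: 4*3.25 = 13.0 >= 13 -- satisfied.
Step 2: Compute optimal value.
f(x*) = 2*3.25^2 - 13*3.25 = -21.125


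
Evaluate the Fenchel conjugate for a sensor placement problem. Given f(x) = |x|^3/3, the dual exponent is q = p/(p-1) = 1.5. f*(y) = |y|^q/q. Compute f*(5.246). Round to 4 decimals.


The conjugate exponent q satisfies 1/p + 1/q = 1.
p = 3, so q = 3/(3 - 1) = 1.5
|y|^q = 5.246^1.5 = 12.0155
f*(5.246) = 12.0155 / 1.5 = 8.0103


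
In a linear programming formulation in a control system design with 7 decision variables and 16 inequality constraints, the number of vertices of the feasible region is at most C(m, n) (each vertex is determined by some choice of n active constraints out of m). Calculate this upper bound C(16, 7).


Each vertex corresponds to some choice of n active constraints out of m, so the number of vertices is at most C(m, n) = m! / (n!(m-n)!).
m = 16, n = 7
Numerator: 16 * 15 * 14 * 13 * 12 * 11 * 10
Denominator: 7! = 5040
C(16, 7) = 11440


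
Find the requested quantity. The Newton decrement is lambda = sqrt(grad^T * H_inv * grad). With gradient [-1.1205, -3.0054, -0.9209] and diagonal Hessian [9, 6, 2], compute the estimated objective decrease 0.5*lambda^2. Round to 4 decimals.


Step 1: H is diagonal, so H^(-1) * g = [-0.1245, -0.5009, -0.4605].
Step 2: g^T H^(-1) g = sum_i g_i^2 / H_ii
  = (-1.1205)^2/9 + (-3.0054)^2/6 + (-0.9209)^2/2
  = 0.1395 + 1.5054 + 0.424 = 2.0689
Step 3: Objective decrease = 0.5 * g^T H^(-1) g = 1.0345


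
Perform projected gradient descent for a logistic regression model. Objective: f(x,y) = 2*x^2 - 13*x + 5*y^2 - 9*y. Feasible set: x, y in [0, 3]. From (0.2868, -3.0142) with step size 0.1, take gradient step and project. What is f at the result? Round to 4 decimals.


Step 1: Compute gradient at (0.2868, -3.0142).
grad_x = 2*2*0.2868 - 13 = -11.8528
grad_y = 2*5*-3.0142 - 9 = -39.142
Step 2: Gradient step.
x_raw = 0.2868 - 0.1*-11.8528 = 1.4721
y_raw = -3.0142 - 0.1*-39.142 = 0.9
Step 3: Project onto [0, 3].
x_proj = clip(1.4721) = 1.4721
y_proj = clip(0.9) = 0.9
Step 4: Evaluate f.
f(1.4721, 0.9) = -18.853


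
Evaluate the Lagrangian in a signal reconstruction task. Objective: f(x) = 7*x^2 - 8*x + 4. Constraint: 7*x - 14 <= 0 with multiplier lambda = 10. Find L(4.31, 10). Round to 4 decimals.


Step 1: Evaluate f(x).
f(4.31) = 7*4.31^2 - 8*4.31 + 4 = 99.5527
Step 2: Evaluate g(x).
g(4.31) = 7*4.31 - 14 = 16.17
Step 3: Compute Lagrangian.
L = 99.5527 + 10*16.17 = 261.2527


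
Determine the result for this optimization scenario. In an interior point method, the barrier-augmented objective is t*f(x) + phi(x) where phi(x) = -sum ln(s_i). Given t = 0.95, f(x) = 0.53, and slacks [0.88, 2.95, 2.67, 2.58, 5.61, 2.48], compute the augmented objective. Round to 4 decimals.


Step 1: Compute log-barrier.
ln values: [-0.1278, 1.0818, 0.9821, 0.9478, 1.7246, 0.9083]
phi = -(-0.1278 + 1.0818 + 0.9821 + 0.9478 + 1.7246 + 0.9083) = -5.5166
Step 2: Compute augmented objective.
t*f(x) = 0.95*0.53 = 0.5035
Total = 0.5035 - 5.5166 = -5.0131


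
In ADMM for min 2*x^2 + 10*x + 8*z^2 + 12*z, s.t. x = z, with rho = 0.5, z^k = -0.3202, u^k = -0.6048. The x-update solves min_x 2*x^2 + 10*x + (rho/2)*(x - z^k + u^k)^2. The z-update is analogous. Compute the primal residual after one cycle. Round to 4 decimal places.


ADMM iteration with rho = 0.5, z^k = -0.3202, u^k = -0.6048
Step 1: x-update.
Minimize 2*x^2 + 10*x + (0.5/2)*(x + 0.3202 - 0.6048)^2
FOC: (2*2 + 0.5)*x = -10 + 0.5*(-0.3202 + 0.6048)
x^{k+1} = -2.1906
Step 2: z-update.
Minimize 8*z^2 + 12*z + (0.5/2)*(-2.1906 - z - 0.6048)^2
FOC: (2*8 + 0.5)*z = -12 + 0.5*(-2.1906 - 0.6048)
z^{k+1} = -0.812
Step 3: u-update.
u^{k+1} = -0.6048 - 2.1906 + 0.812 = -1.9834
Step 4: Primal residual = |-2.1906 + 0.812| = 1.3786


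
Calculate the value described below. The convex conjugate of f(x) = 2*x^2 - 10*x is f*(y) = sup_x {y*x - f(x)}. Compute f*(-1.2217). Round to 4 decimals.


f*(y) = sup_x {y*x - a*x^2 - b*x} = sup_x {(y-b)*x - a*x^2}
FOC: (y - b) - 2a*x = 0 => x* = (y - b)/(2a)
x* = (-1.2217 + 10)/(2*2) = 2.1946
f*(-1.2217) = (y-b)^2/(4a) = (-1.2217 + 10)^2/(4*2)
= 77.0586/8 = 9.6323


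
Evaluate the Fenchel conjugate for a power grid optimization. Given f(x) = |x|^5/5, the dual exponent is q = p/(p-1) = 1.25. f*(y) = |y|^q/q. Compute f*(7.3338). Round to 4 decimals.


The conjugate exponent q satisfies 1/p + 1/q = 1.
p = 5, so q = 5/(5 - 1) = 1.25
|y|^q = 7.3338^1.25 = 12.0687
f*(7.3338) = 12.0687 / 1.25 = 9.655


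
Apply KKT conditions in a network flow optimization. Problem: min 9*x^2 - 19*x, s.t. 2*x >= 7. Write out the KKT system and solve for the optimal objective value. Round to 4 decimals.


Step 1: Try lambda = 0 (constraint inactive).
x_unc = 19/(2*9) = 1.0556
Check: 2*1.0556 = 2.1112 < 7 -- violated!
Step 2: Constraint must be active: 2*x = 7
x* = 7/2 = 3.5
lambda = (2*9*3.5 - 19)/2 = 22.0
Step 3: Compute optimal value.
f(x*) = 9*3.5^2 - 19*3.5 = 43.75


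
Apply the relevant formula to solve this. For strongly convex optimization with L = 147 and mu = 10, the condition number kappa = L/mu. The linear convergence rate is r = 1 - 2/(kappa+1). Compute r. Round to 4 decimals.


Step 1: Compute the condition number.
kappa = L/mu = 147/10 = 14.7
Step 2: Compute the convergence rate.
r = 1 - 2/(kappa + 1) = 1 - 2*mu/(L + mu) = (L - mu)/(L + mu) = 137/157 = 0.8726


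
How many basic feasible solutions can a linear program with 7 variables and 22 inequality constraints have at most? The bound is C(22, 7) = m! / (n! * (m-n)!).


Each vertex corresponds to some choice of n active constraints out of m, so the number of vertices is at most C(m, n) = m! / (n!(m-n)!).
m = 22, n = 7
Numerator: 22 * 21 * 20 * 19 * 18 * 17 * 16
Denominator: 7! = 5040
C(22, 7) = 170544


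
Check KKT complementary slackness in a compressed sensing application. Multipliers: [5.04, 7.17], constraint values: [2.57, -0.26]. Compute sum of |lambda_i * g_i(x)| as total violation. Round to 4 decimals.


KKT complementary slackness check:
lambda_1 * g_1 = 5.04 * 2.57 = 12.9528
lambda_2 * g_2 = 7.17 * -0.26 = -1.8642
Total violation = 12.9528 + 1.8642 = 14.817


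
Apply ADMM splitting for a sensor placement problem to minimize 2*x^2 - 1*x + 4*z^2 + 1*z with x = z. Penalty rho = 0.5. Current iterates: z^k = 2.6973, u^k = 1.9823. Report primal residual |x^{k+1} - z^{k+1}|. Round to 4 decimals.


ADMM iteration with rho = 0.5, z^k = 2.6973, u^k = 1.9823
Step 1: x-update.
Minimize 2*x^2 - 1*x + (0.5/2)*(x - 2.6973 + 1.9823)^2
FOC: (2*2 + 0.5)*x = 1 + 0.5*(2.6973 - 1.9823)
x^{k+1} = 0.3017
Step 2: z-update.
Minimize 4*z^2 + 1*z + (0.5/2)*(0.3017 - z + 1.9823)^2
FOC: (2*4 + 0.5)*z = -1 + 0.5*(0.3017 + 1.9823)
z^{k+1} = 0.0167
Step 3: u-update.
u^{k+1} = 1.9823 + 0.3017 - 0.0167 = 2.2673
Step 4: Primal residual = |0.3017 - 0.0167| = 0.285


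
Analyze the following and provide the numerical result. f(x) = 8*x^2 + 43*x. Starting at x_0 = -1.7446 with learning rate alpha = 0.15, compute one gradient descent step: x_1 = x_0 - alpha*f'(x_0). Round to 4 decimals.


We compute the gradient at x_0 and apply the update.
f'(x) = 16*x + 43
f'(-1.7446) = 16*-1.7446 + 43 = 15.0864
x_1 = -1.7446 - 0.15*15.0864 = -4.0076


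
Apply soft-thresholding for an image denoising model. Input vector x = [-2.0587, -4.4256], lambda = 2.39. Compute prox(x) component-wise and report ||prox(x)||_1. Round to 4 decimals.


Soft-thresholding with lambda = 2.39:
prox(-2.0587) = sign(-2.0587)*max(|-2.0587| - 2.39, 0) = 0.0
prox(-4.4256) = sign(-4.4256)*max(|-4.4256| - 2.39, 0) = -2.0356
prox(x) = [0.0, -2.0356]
||prox(x)||_1 = 0.0 + 2.0356 = 2.0356


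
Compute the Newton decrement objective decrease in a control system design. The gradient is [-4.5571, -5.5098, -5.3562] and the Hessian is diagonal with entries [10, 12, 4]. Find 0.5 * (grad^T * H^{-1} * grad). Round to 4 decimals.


Step 1: H is diagonal, so H^(-1) * g = [-0.4557, -0.4592, -1.3391].
Step 2: g^T H^(-1) g = sum_i g_i^2 / H_ii
  = (-4.5571)^2/10 + (-5.5098)^2/12 + (-5.3562)^2/4
  = 2.0767 + 2.5298 + 7.1722 = 11.7788
Step 3: Objective decrease = 0.5 * g^T H^(-1) g = 5.8894


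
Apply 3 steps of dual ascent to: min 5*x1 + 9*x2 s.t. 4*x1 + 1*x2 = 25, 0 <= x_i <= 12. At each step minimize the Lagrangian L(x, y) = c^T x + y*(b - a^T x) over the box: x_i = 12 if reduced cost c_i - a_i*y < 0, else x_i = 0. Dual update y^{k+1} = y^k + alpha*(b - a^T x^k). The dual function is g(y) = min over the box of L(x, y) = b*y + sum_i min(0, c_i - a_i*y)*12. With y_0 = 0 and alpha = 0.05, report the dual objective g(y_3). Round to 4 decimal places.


Dual ascent for LP: min 5*x1 + 9*x2, 4*x1 + 1*x2 = 25, 0 <= x_i <= 12
Step 1: y^k = 0.0, reduced costs: (5.0, 9.0)
  x^k = (0.0, 0.0), subgradient = b - a^T x = 25.0
  y^{k+1} = 0.0 + 0.05*25.0 = 1.25
Step 2: y^k = 1.25, reduced costs: (0.0, 7.75)
  x^k = (0.0, 0.0), subgradient = b - a^T x = 25.0
  y^{k+1} = 1.25 + 0.05*25.0 = 2.5
Step 3: y^k = 2.5, reduced costs: (-5.0, 6.5)
  x^k = (12.0, 0.0), subgradient = b - a^T x = -23.0
  y^{k+1} = 2.5 + 0.05*-23.0 = 1.35
Dual objective at y_3 = 1.35: reduced costs (-0.4, 7.65), box minimizer x = (12.0, 0.0)
g(y_3) = b*y + (c1 - a1*y)*x1 + (c2 - a2*y)*x2 = 25*1.35 + (-0.4)*12.0 + 7.65*0.0 = 33.75 - 4.8 + 0.0 = 28.95


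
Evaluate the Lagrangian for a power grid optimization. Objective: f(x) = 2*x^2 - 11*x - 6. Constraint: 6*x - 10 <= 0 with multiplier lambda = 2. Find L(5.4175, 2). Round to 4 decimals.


Step 1: Evaluate f(x).
f(5.4175) = 2*5.4175^2 - 11*5.4175 - 6 = -6.8939
Step 2: Evaluate g(x).
g(5.4175) = 6*5.4175 - 10 = 22.505
Step 3: Compute Lagrangian.
L = -6.8939 + 2*22.505 = 38.1161


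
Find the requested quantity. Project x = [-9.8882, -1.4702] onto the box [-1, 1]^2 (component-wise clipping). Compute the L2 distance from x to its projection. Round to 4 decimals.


Project each component onto [-1, 1].
clip(-9.8882) = -1.0, clip(-1.4702) = -1.0
Projection = [-1.0, -1.0]
Squared diffs: [79.0001, 0.2211]
Distance = sqrt(79.2212) = 8.9006


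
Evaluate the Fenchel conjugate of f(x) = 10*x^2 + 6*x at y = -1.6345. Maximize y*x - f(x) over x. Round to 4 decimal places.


f*(y) = sup_x {y*x - a*x^2 - b*x} = sup_x {(y-b)*x - a*x^2}
FOC: (y - b) - 2a*x = 0 => x* = (y - b)/(2a)
x* = (-1.6345 - 6)/(2*10) = -0.3817
f*(-1.6345) = (y-b)^2/(4a) = (-1.6345 - 6)^2/(4*10)
= 58.2856/40 = 1.4571


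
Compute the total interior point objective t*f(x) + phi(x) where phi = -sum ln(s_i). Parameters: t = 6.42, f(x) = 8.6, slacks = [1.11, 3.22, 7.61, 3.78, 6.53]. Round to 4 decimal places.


Step 1: Compute log-barrier.
ln values: [0.1044, 1.1694, 2.0295, 1.3297, 1.8764]
phi = -(0.1044 + 1.1694 + 2.0295 + 1.3297 + 1.8764) = -6.5093
Step 2: Compute augmented objective.
t*f(x) = 6.42*8.6 = 55.212
Total = 55.212 - 6.5093 = 48.7027


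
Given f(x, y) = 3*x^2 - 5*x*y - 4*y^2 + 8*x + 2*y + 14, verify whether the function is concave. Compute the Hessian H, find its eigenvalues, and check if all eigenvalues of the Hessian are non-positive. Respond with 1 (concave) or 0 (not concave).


The Hessian of f(x,y) = 3*x^2 - 5*x*y - 4*y^2 + 8*x + 2*y + 14 is:
H = [[6, -5], [-5, -8]]
Trace = 6 - 8 = -2
Determinant = 6*-8 - (-5)^2 = -73
Discriminant = (-2)^2 - 4*-73 = 296.0
Eigenvalues: lambda_1 = -9.6023, lambda_2 = 7.6023
The function is not concave.

0


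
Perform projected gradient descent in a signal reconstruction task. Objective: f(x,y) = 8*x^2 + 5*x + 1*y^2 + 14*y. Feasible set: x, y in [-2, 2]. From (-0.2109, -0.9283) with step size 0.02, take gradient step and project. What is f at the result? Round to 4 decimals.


Step 1: Compute gradient at (-0.2109, -0.9283).
grad_x = 2*8*-0.2109 + 5 = 1.6256
grad_y = 2*1*-0.9283 + 14 = 12.1434
Step 2: Gradient step.
x_raw = -0.2109 - 0.02*1.6256 = -0.2434
y_raw = -0.9283 - 0.02*12.1434 = -1.1712
Step 3: Project onto [-2, 2].
x_proj = clip(-0.2434) = -0.2434
y_proj = clip(-1.1712) = -1.1712
Step 4: Evaluate f.
f(-0.2434, -1.1712) = -15.7678


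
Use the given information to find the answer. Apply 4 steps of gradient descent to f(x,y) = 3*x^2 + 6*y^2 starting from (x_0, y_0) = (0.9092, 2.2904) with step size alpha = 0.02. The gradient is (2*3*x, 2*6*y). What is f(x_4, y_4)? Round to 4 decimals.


Gradient descent on f(x,y) = 3*x^2 + 6*y^2.
Starting point: (0.9092, 2.2904), alpha = 0.02
Step 1: grad_x = 2*3*0.9092 = 5.4552, grad_y = 2*6*2.2904 = 27.4848
  x_1 = 0.9092 - 0.02*5.4552 = 0.8001
  y_1 = 2.2904 - 0.02*27.4848 = 1.7407
Step 2: grad_x = 2*3*0.8001 = 4.8006, grad_y = 2*6*1.7407 = 20.8884
  x_2 = 0.8001 - 0.02*4.8006 = 0.7041
  y_2 = 1.7407 - 0.02*20.8884 = 1.3229
Step 3: grad_x = 2*3*0.7041 = 4.2245, grad_y = 2*6*1.3229 = 15.8752
  x_3 = 0.7041 - 0.02*4.2245 = 0.6196
  y_3 = 1.3229 - 0.02*15.8752 = 1.0054
Step 4: grad_x = 2*3*0.6196 = 3.7176, grad_y = 2*6*1.0054 = 12.0652
  x_4 = 0.6196 - 0.02*3.7176 = 0.5452
  y_4 = 1.0054 - 0.02*12.0652 = 0.7641
f(0.5452, 0.7641) = 3*0.5452^2 + 6*0.7641^2 = 4.3952


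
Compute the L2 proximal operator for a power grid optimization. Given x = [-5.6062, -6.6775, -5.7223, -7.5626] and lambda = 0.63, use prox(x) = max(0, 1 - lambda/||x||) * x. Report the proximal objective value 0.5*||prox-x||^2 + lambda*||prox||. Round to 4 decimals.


Step 1: Compute ||x||.
||x|| = 12.8824
Step 2: Compute scaling factor.
scale = max(0, 1 - 0.63/12.8824) = 0.9511
Step 3: prox(x) = [-5.332, -6.3509, -5.4425, -7.1928]
||prox(x)|| = 12.2524
Step 4: Proximal objective.
0.5*||prox-x||^2 = 0.1985
lambda*||prox|| = 7.719
Total = 7.9175


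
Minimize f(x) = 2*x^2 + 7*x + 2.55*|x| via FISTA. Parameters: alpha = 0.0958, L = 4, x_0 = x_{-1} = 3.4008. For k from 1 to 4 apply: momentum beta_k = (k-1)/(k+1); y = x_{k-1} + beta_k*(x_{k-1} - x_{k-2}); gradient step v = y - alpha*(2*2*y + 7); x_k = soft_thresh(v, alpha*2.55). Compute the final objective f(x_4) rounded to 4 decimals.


FISTA on f(x) = 2*x^2 + 7*x + 2.55*|x|
L = 4, alpha = 0.0958
Iteration 1: beta = 0.0, y = 3.4008 + 0.0*(3.4008 - 3.4008) = 3.4008
  grad(y) = 20.6032, v = y - alpha*grad = 1.427
  prox(v) = soft_thresh(1.427, 0.2443) = 1.1827
Iteration 2: beta = 0.3333, y = 1.1827 + 0.3333*(1.1827 - 3.4008) = 0.4434
  grad(y) = 8.7735, v = y - alpha*grad = -0.3971
  prox(v) = soft_thresh(-0.3971, 0.2443) = -0.1528
Iteration 3: beta = 0.5, y = -0.1528 + 0.5*(-0.1528 - 1.1827) = -0.8206
  grad(y) = 3.7175, v = y - alpha*grad = -1.1768
  prox(v) = soft_thresh(-1.1768, 0.2443) = -0.9325
Iteration 4: beta = 0.6, y = -0.9325 + 0.6*(-0.9325 + 0.1528) = -1.4002
  grad(y) = 1.399, v = y - alpha*grad = -1.5343
  prox(v) = soft_thresh(-1.5343, 0.2443) = -1.29
f(x_4) = 2*(-1.29)^2 + 7*(-1.29) + 2.55*|-1.29| = -2.4123


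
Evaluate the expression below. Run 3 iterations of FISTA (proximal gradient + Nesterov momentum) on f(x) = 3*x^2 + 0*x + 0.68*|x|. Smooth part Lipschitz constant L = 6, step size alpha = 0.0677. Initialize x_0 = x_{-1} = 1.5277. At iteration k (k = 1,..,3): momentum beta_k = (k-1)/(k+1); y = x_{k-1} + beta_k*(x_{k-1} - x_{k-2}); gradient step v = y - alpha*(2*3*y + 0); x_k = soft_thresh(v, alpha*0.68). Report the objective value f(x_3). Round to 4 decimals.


FISTA on f(x) = 3*x^2 + 0*x + 0.68*|x|
L = 6, alpha = 0.0677
Iteration 1: beta = 0.0, y = 1.5277 + 0.0*(1.5277 - 1.5277) = 1.5277
  grad(y) = 9.1662, v = y - alpha*grad = 0.9071
  prox(v) = soft_thresh(0.9071, 0.046) = 0.8611
Iteration 2: beta = 0.3333, y = 0.8611 + 0.3333*(0.8611 - 1.5277) = 0.6389
  grad(y) = 3.8335, v = y - alpha*grad = 0.3794
  prox(v) = soft_thresh(0.3794, 0.046) = 0.3334
Iteration 3: beta = 0.5, y = 0.3334 + 0.5*(0.3334 - 0.8611) = 0.0695
  grad(y) = 0.4168, v = y - alpha*grad = 0.0413
  prox(v) = soft_thresh(0.0413, 0.046) = 0.0
f(x_3) = 3*0.0^2 + 0*0.0 + 0.68*|0.0| = 0.0


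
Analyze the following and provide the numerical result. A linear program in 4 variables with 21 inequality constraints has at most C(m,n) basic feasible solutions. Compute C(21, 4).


Each vertex corresponds to some choice of n active constraints out of m, so the number of vertices is at most C(m, n) = m! / (n!(m-n)!).
m = 21, n = 4
Numerator: 21 * 20 * 19 * 18
Denominator: 4! = 24
C(21, 4) = 5985


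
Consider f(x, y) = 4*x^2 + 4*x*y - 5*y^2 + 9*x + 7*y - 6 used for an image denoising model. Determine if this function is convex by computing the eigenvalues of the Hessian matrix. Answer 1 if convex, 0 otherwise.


The Hessian of f(x,y) = 4*x^2 + 4*x*y - 5*y^2 + 9*x + 7*y - 6 is:
H = [[8, 4], [4, -10]]
Trace = 8 - 10 = -2
Determinant = 8*-10 - (4)^2 = -96
Discriminant = (-2)^2 - 4*-96 = 388.0
Eigenvalues: lambda_1 = -10.8489, lambda_2 = 8.8489
The function is not convex.

0


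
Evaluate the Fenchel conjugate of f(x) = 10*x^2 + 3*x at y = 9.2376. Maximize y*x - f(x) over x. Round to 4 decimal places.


f*(y) = sup_x {y*x - a*x^2 - b*x} = sup_x {(y-b)*x - a*x^2}
FOC: (y - b) - 2a*x = 0 => x* = (y - b)/(2a)
x* = (9.2376 - 3)/(2*10) = 0.3119
f*(9.2376) = (y-b)^2/(4a) = (9.2376 - 3)^2/(4*10)
= 38.9077/40 = 0.9727


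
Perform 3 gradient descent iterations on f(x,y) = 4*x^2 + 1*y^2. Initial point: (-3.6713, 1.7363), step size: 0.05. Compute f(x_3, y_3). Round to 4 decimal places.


Gradient descent on f(x,y) = 4*x^2 + 1*y^2.
Starting point: (-3.6713, 1.7363), alpha = 0.05
Step 1: grad_x = 2*4*-3.6713 = -29.3704, grad_y = 2*1*1.7363 = 3.4726
  x_1 = -3.6713 - 0.05*-29.3704 = -2.2028
  y_1 = 1.7363 - 0.05*3.4726 = 1.5627
Step 2: grad_x = 2*4*-2.2028 = -17.6222, grad_y = 2*1*1.5627 = 3.1253
  x_2 = -2.2028 - 0.05*-17.6222 = -1.3217
  y_2 = 1.5627 - 0.05*3.1253 = 1.4064
Step 3: grad_x = 2*4*-1.3217 = -10.5733, grad_y = 2*1*1.4064 = 2.8128
  x_3 = -1.3217 - 0.05*-10.5733 = -0.793
  y_3 = 1.4064 - 0.05*2.8128 = 1.2658
f(-0.793, 1.2658) = 4*(-0.793)^2 + 1*1.2658^2 = 4.1176
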